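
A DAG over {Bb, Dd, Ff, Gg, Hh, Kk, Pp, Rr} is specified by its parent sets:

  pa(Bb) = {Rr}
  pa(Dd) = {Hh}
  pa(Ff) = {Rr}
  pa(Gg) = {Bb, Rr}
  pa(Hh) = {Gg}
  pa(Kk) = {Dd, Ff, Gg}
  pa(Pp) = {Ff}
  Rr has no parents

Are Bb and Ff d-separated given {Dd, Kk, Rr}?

No

6 paths connect Bb and Ff; each must be blocked for d-separation to hold:
Path 1: Bb → Gg → Hh → Dd → Kk ← Ff
  Dd is a chain here and Dd is conditioned on, so the path is blocked at Dd.
Path 2: Bb → Gg ← Rr → Ff
  Rr is a fork here and Rr is conditioned on, so the path is blocked at Rr.
Path 3: Bb → Gg → Kk ← Ff
  Gg is a chain and Gg is not conditioned on; Kk is a collider and Kk is conditioned on, which opens it — no node blocks this path, so it is active.
Path 4: Bb ← Rr → Gg → Hh → Dd → Kk ← Ff
  Rr is a fork here and Rr is conditioned on, so the path is blocked at Rr.
Path 5: Bb ← Rr → Gg → Kk ← Ff
  Rr is a fork here and Rr is conditioned on, so the path is blocked at Rr.
Path 6: Bb ← Rr → Ff
  Rr is a fork here and Rr is conditioned on, so the path is blocked at Rr.
Because an active path exists, Bb and Ff are not d-separated.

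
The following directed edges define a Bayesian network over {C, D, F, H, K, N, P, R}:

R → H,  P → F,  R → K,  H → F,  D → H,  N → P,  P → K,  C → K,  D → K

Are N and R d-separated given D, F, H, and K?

We examine all 4 paths between N and R:
Path 1: N → P → K ← D → H ← R
  D is a fork here and D is conditioned on, so the path is blocked at D.
Path 2: N → P → K ← R
  P is a chain and P is not conditioned on; K is a collider and K is conditioned on, which opens it — no node blocks this path, so it is active.
Path 3: N → P → F ← H ← D → K ← R
  H is a chain here and H is conditioned on, so the path is blocked at H.
Path 4: N → P → F ← H ← R
  H is a chain here and H is conditioned on, so the path is blocked at H.
Because an active path exists, N and R are not d-separated.

No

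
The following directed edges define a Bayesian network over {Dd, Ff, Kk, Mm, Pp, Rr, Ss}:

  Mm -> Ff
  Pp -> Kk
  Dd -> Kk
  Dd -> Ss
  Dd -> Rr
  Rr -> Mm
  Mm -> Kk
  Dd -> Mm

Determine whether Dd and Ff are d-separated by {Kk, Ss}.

No

We examine all 3 paths between Dd and Ff:
Path 1: Dd → Mm → Ff
  Mm is a chain and Mm is not conditioned on — no node blocks this path, so it is active.
Path 2: Dd → Rr → Mm → Ff
  Rr is a chain and Rr is not conditioned on; Mm is a chain and Mm is not conditioned on — no node blocks this path, so it is active.
Path 3: Dd → Kk ← Mm → Ff
  Kk is a collider and Kk is conditioned on, which opens it; Mm is a fork and Mm is not conditioned on — no node blocks this path, so it is active.
At least one path is unblocked, so d-separation fails.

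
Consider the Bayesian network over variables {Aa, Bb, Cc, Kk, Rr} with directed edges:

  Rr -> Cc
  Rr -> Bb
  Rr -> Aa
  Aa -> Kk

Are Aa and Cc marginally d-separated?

There is one path between Aa and Cc:
Path 1: Aa ← Rr → Cc
  Rr is a fork and Rr is not conditioned on — no node blocks this path, so it is active.
At least one path is unblocked, so d-separation fails.

No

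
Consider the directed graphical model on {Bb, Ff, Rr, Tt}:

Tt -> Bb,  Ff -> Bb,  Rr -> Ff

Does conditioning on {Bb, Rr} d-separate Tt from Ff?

No

Only one path connects Tt and Ff:
Path 1: Tt → Bb ← Ff
  Bb is a collider and Bb is conditioned on, which opens it — no node blocks this path, so it is active.
Because an active path exists, Tt and Ff are not d-separated.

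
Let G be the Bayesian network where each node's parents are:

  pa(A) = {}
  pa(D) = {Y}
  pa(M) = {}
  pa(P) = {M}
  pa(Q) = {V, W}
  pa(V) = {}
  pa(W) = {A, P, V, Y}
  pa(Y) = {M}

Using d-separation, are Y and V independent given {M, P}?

Yes

We examine all 4 paths between Y and V:
  1. Y ← M → P → W ← V — M:fork[blocks]; P:chain[blocks]; W:collider[blocks] ⇒ blocked
  2. Y ← M → P → W → Q ← V — M:fork[blocks]; P:chain[blocks]; W:chain[open]; Q:collider[blocks] ⇒ blocked
  3. Y → W ← V — W:collider[blocks] ⇒ blocked
  4. Y → W → Q ← V — W:chain[open]; Q:collider[blocks] ⇒ blocked
All paths are blocked; Y ⊥ V | {M, P} holds.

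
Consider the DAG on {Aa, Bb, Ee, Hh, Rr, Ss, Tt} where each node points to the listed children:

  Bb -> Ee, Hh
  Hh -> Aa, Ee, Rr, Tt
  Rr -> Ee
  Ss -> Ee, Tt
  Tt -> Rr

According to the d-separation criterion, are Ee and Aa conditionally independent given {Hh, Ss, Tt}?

Yes

6 paths connect Ee and Aa; each must be blocked for d-separation to hold:
Path 1: Ee ← Rr ← Hh → Aa
  Hh is a fork here and Hh is conditioned on, so the path is blocked at Hh.
Path 2: Ee ← Rr ← Tt ← Hh → Aa
  Tt is a chain here and Tt is conditioned on, so the path is blocked at Tt.
Path 3: Ee ← Bb → Hh → Aa
  Hh is a chain here and Hh is conditioned on, so the path is blocked at Hh.
Path 4: Ee ← Hh → Aa
  Hh is a fork here and Hh is conditioned on, so the path is blocked at Hh.
Path 5: Ee ← Ss → Tt → Rr ← Hh → Aa
  Ss is a fork here and Ss is conditioned on, so the path is blocked at Ss.
Path 6: Ee ← Ss → Tt ← Hh → Aa
  Ss is a fork here and Ss is conditioned on, so the path is blocked at Ss.
Every path is blocked, so Ee and Aa are d-separated given {Hh, Ss, Tt}.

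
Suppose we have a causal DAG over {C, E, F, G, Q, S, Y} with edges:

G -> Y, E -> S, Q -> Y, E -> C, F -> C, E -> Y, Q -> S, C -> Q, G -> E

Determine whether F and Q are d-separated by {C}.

We examine all 4 paths between F and Q:
Path 1: F → C → Q
  C is a chain here and C is conditioned on, so the path is blocked at C.
Path 2: F → C ← E → Y ← Q
  Y is a collider here and neither Y nor any of its descendants is conditioned on, so the collider stays closed — the path is blocked at Y.
Path 3: F → C ← E ← G → Y ← Q
  Y is a collider here and neither Y nor any of its descendants is conditioned on, so the collider stays closed — the path is blocked at Y.
Path 4: F → C ← E → S ← Q
  S is a collider here and neither S nor any of its descendants is conditioned on, so the collider stays closed — the path is blocked at S.
Every path is blocked, so F and Q are d-separated given {C}.

Yes — F and Q are d-separated given {C}.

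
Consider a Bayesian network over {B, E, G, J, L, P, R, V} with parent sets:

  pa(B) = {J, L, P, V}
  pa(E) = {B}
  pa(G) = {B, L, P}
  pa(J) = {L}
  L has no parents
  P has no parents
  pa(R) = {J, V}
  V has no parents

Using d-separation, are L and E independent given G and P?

Enumerating the 5 paths from L to E and testing each for blocking by {G, P}:
  1. L → B → E — B:chain[open] ⇒ active
  2. L → G ← B → E — G:collider[open]; B:fork[open] ⇒ active
  3. L → G ← P → B → E — G:collider[open]; P:fork[blocks]; B:chain[open] ⇒ blocked
  4. L → J → B → E — J:chain[open]; B:chain[open] ⇒ active
  5. L → J → R ← V → B → E — J:chain[open]; R:collider[blocks]; V:fork[open]; B:chain[open] ⇒ blocked
Since the path L → B → E is active, L and E are not d-separated given {G, P}.

No — L and E are not d-separated given {G, P}.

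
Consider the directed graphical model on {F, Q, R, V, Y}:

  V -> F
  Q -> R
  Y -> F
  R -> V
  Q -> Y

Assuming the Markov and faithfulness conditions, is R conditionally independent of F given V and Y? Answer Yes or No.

Yes — R and F are d-separated given {V, Y}.

We examine all 2 paths between R and F:
Path 1: R → V → F
  V is a chain here and V is conditioned on, so the path is blocked at V.
Path 2: R ← Q → Y → F
  Y is a chain here and Y is conditioned on, so the path is blocked at Y.
Every path is blocked, so R and F are d-separated given {V, Y}.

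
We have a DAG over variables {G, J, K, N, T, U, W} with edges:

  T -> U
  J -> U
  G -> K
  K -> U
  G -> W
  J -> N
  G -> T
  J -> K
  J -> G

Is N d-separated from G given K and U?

No

There are 5 undirected paths between N and G; checking each against the conditioning set {K, U}:
Path 1: N ← J → G
  J is a fork and J is not conditioned on — no node blocks this path, so it is active.
Path 2: N ← J → K ← G
  J is a fork and J is not conditioned on; K is a collider and K is conditioned on, which opens it — no node blocks this path, so it is active.
Path 3: N ← J → K → U ← T ← G
  K is a chain here and K is conditioned on, so the path is blocked at K.
Path 4: N ← J → U ← K ← G
  K is a chain here and K is conditioned on, so the path is blocked at K.
Path 5: N ← J → U ← T ← G
  J is a fork and J is not conditioned on; U is a collider and U is conditioned on, which opens it; T is a chain and T is not conditioned on — no node blocks this path, so it is active.
Since the path N ← J → G is active, N and G are not d-separated given {K, U}.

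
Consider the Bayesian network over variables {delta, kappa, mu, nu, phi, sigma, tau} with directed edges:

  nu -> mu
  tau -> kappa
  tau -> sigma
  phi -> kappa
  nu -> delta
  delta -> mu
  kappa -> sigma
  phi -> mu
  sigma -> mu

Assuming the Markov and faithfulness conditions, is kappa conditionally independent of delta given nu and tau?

6 paths connect kappa and delta; each must be blocked for d-separation to hold:
Path 1: kappa → sigma → mu ← delta
  mu is a collider here and neither mu nor any of its descendants is conditioned on, so the collider stays closed — the path is blocked at mu.
Path 2: kappa → sigma → mu ← nu → delta
  mu is a collider here and neither mu nor any of its descendants is conditioned on, so the collider stays closed — the path is blocked at mu.
Path 3: kappa ← tau → sigma → mu ← delta
  tau is a fork here and tau is conditioned on, so the path is blocked at tau.
Path 4: kappa ← tau → sigma → mu ← nu → delta
  tau is a fork here and tau is conditioned on, so the path is blocked at tau.
Path 5: kappa ← phi → mu ← delta
  mu is a collider here and neither mu nor any of its descendants is conditioned on, so the collider stays closed — the path is blocked at mu.
Path 6: kappa ← phi → mu ← nu → delta
  mu is a collider here and neither mu nor any of its descendants is conditioned on, so the collider stays closed — the path is blocked at mu.
Since every path is blocked, d-separation holds.

Yes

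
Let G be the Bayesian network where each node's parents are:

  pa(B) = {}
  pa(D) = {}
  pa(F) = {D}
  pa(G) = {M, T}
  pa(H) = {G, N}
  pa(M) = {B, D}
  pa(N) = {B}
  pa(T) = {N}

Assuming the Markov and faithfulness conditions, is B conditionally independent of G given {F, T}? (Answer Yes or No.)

No

3 paths connect B and G; each must be blocked for d-separation to hold:
  1. B → N → H ← G — N:chain[open]; H:collider[blocks] ⇒ blocked
  2. B → N → T → G — N:chain[open]; T:chain[blocks] ⇒ blocked
  3. B → M → G — M:chain[open] ⇒ active
Since the path B → M → G is active, B and G are not d-separated given {F, T}.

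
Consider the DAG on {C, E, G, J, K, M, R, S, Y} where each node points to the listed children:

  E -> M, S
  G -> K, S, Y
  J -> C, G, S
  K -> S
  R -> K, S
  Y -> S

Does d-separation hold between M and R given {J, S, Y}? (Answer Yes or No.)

No

There are 5 undirected paths between M and R; checking each against the conditioning set {J, S, Y}:
Path 1: M ← E → S ← G → K ← R
  E is a fork and E is not conditioned on; S is a collider and S is conditioned on, which opens it; G is a fork and G is not conditioned on; K is a collider and its descendant S is conditioned on, which opens it — no node blocks this path, so it is active.
Path 2: M ← E → S ← Y ← G → K ← R
  Y is a chain here and Y is conditioned on, so the path is blocked at Y.
Path 3: M ← E → S ← J → G → K ← R
  J is a fork here and J is conditioned on, so the path is blocked at J.
Path 4: M ← E → S ← R
  E is a fork and E is not conditioned on; S is a collider and S is conditioned on, which opens it — no node blocks this path, so it is active.
Path 5: M ← E → S ← K ← R
  E is a fork and E is not conditioned on; S is a collider and S is conditioned on, which opens it; K is a chain and K is not conditioned on — no node blocks this path, so it is active.
Because an active path exists, M and R are not d-separated.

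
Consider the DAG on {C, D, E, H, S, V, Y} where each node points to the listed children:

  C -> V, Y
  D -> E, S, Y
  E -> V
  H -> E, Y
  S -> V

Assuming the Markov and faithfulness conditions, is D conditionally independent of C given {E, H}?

Yes — D and C are d-separated given {E, H}.

6 paths connect D and C; each must be blocked for d-separation to hold:
  1. D → Y ← C — Y:collider[blocks] ⇒ blocked
  2. D → Y ← H → E → V ← C — Y:collider[blocks]; H:fork[blocks]; E:chain[blocks]; V:collider[blocks] ⇒ blocked
  3. D → E → V ← C — E:chain[blocks]; V:collider[blocks] ⇒ blocked
  4. D → E ← H → Y ← C — E:collider[open]; H:fork[blocks]; Y:collider[blocks] ⇒ blocked
  5. D → S → V ← E ← H → Y ← C — S:chain[open]; V:collider[blocks]; E:chain[blocks]; H:fork[blocks]; Y:collider[blocks] ⇒ blocked
  6. D → S → V ← C — S:chain[open]; V:collider[blocks] ⇒ blocked
All paths are blocked; D ⊥ C | {E, H} holds.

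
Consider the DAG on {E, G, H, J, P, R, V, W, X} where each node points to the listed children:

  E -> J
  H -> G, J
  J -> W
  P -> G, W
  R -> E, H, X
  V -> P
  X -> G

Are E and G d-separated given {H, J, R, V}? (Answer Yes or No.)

We examine all 6 paths between E and G:
  1. E → J → W ← P → G — J:chain[blocks]; W:collider[blocks]; P:fork[open] ⇒ blocked
  2. E → J ← H → G — J:collider[open]; H:fork[blocks] ⇒ blocked
  3. E → J ← H ← R → X → G — J:collider[open]; H:chain[blocks]; R:fork[blocks]; X:chain[open] ⇒ blocked
  4. E ← R → X → G — R:fork[blocks]; X:chain[open] ⇒ blocked
  5. E ← R → H → J → W ← P → G — R:fork[blocks]; H:chain[blocks]; J:chain[blocks]; W:collider[blocks]; P:fork[open] ⇒ blocked
  6. E ← R → H → G — R:fork[blocks]; H:chain[blocks] ⇒ blocked
Since every path is blocked, d-separation holds.

Yes — E and G are d-separated given {H, J, R, V}.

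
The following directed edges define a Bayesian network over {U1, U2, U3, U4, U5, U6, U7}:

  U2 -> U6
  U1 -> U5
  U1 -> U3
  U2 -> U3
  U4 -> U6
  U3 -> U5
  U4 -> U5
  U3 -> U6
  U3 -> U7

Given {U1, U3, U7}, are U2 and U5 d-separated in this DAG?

Yes

We examine all 6 paths between U2 and U5:
  1. U2 → U3 → U5 — U3:chain[blocks] ⇒ blocked
  2. U2 → U3 ← U1 → U5 — U3:collider[open]; U1:fork[blocks] ⇒ blocked
  3. U2 → U3 → U6 ← U4 → U5 — U3:chain[blocks]; U6:collider[blocks]; U4:fork[open] ⇒ blocked
  4. U2 → U6 ← U3 → U5 — U6:collider[blocks]; U3:fork[blocks] ⇒ blocked
  5. U2 → U6 ← U3 ← U1 → U5 — U6:collider[blocks]; U3:chain[blocks]; U1:fork[blocks] ⇒ blocked
  6. U2 → U6 ← U4 → U5 — U6:collider[blocks]; U4:fork[open] ⇒ blocked
Every path is blocked, so U2 and U5 are d-separated given {U1, U3, U7}.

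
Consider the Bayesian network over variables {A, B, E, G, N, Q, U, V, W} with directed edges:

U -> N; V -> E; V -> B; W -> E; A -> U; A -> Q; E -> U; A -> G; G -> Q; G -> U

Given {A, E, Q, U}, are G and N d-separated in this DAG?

Enumerating the 3 paths from G to N and testing each for blocking by {A, E, Q, U}:
Path 1: G ← A → U → N
  A is a fork here and A is conditioned on, so the path is blocked at A.
Path 2: G → Q ← A → U → N
  A is a fork here and A is conditioned on, so the path is blocked at A.
Path 3: G → U → N
  U is a chain here and U is conditioned on, so the path is blocked at U.
Every path is blocked, so G and N are d-separated given {A, E, Q, U}.

Yes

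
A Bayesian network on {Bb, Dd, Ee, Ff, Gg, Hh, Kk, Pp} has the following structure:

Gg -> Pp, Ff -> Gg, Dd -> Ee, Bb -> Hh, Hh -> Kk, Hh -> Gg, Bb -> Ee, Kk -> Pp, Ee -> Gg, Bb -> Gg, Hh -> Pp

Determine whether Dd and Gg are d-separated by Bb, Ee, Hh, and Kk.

We examine all 5 paths between Dd and Gg:
Path 1: Dd → Ee → Gg
  Ee is a chain here and Ee is conditioned on, so the path is blocked at Ee.
Path 2: Dd → Ee ← Bb → Hh → Kk → Pp ← Gg
  Bb is a fork here and Bb is conditioned on, so the path is blocked at Bb.
Path 3: Dd → Ee ← Bb → Hh → Pp ← Gg
  Bb is a fork here and Bb is conditioned on, so the path is blocked at Bb.
Path 4: Dd → Ee ← Bb → Hh → Gg
  Bb is a fork here and Bb is conditioned on, so the path is blocked at Bb.
Path 5: Dd → Ee ← Bb → Gg
  Bb is a fork here and Bb is conditioned on, so the path is blocked at Bb.
All paths are blocked; Dd ⊥ Gg | {Bb, Ee, Hh, Kk} holds.

Yes — Dd and Gg are d-separated given {Bb, Ee, Hh, Kk}.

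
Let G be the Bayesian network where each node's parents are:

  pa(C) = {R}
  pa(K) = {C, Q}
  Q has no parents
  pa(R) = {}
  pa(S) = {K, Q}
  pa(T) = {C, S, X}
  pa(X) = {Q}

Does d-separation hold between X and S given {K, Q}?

Yes

Enumerating the 6 paths from X to S and testing each for blocking by {K, Q}:
  1. X ← Q → S — Q:fork[blocks] ⇒ blocked
  2. X ← Q → K → S — Q:fork[blocks]; K:chain[blocks] ⇒ blocked
  3. X ← Q → K ← C → T ← S — Q:fork[blocks]; K:collider[open]; C:fork[open]; T:collider[blocks] ⇒ blocked
  4. X → T ← S — T:collider[blocks] ⇒ blocked
  5. X → T ← C → K ← Q → S — T:collider[blocks]; C:fork[open]; K:collider[open]; Q:fork[blocks] ⇒ blocked
  6. X → T ← C → K → S — T:collider[blocks]; C:fork[open]; K:chain[blocks] ⇒ blocked
Since every path is blocked, d-separation holds.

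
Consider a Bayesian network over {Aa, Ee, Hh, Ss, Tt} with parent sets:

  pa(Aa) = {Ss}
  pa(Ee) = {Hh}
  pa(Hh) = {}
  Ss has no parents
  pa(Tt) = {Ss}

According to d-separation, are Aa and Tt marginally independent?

The only undirected path from Aa to Tt is:
  1. Aa ← Ss → Tt — Ss:fork[open] ⇒ active
At least one path is unblocked, so d-separation fails.

No — Aa and Tt are not d-separated given ∅.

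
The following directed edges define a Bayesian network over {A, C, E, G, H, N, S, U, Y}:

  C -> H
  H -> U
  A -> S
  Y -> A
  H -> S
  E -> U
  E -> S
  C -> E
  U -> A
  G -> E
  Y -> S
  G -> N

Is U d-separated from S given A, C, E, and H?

6 paths connect U and S; each must be blocked for d-separation to hold:
  1. U ← E ← C → H → S — E:chain[blocks]; C:fork[blocks]; H:chain[blocks] ⇒ blocked
  2. U ← E → S — E:fork[blocks] ⇒ blocked
  3. U ← H ← C → E → S — H:chain[blocks]; C:fork[blocks]; E:chain[blocks] ⇒ blocked
  4. U ← H → S — H:fork[blocks] ⇒ blocked
  5. U → A ← Y → S — A:collider[open]; Y:fork[open] ⇒ active
  6. U → A → S — A:chain[blocks] ⇒ blocked
Since the path U → A ← Y → S is active, U and S are not d-separated given {A, C, E, H}.

No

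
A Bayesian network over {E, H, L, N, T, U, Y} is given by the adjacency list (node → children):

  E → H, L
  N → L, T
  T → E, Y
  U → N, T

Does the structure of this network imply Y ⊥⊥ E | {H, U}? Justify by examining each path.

No

Enumerating the 3 paths from Y to E and testing each for blocking by {H, U}:
  1. Y ← T ← N → L ← E — T:chain[open]; N:fork[open]; L:collider[blocks] ⇒ blocked
  2. Y ← T ← U → N → L ← E — T:chain[open]; U:fork[blocks]; N:chain[open]; L:collider[blocks] ⇒ blocked
  3. Y ← T → E — T:fork[open] ⇒ active
At least one path is unblocked, so d-separation fails.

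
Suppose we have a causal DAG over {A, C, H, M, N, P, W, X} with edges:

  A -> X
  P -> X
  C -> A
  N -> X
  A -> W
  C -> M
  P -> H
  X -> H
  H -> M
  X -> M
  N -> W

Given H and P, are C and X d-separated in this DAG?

No

We examine all 5 paths between C and X:
Path 1: C → M ← H ← P → X
  M is a collider here and neither M nor any of its descendants is conditioned on, so the collider stays closed — the path is blocked at M.
Path 2: C → M ← H ← X
  M is a collider here and neither M nor any of its descendants is conditioned on, so the collider stays closed — the path is blocked at M.
Path 3: C → M ← X
  M is a collider here and neither M nor any of its descendants is conditioned on, so the collider stays closed — the path is blocked at M.
Path 4: C → A → W ← N → X
  W is a collider here and neither W nor any of its descendants is conditioned on, so the collider stays closed — the path is blocked at W.
Path 5: C → A → X
  A is a chain and A is not conditioned on — no node blocks this path, so it is active.
Because an active path exists, C and X are not d-separated.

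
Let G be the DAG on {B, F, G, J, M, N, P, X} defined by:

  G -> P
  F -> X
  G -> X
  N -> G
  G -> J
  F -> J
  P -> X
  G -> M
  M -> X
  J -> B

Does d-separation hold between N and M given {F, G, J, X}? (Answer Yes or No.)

Enumerating the 4 paths from N to M and testing each for blocking by {F, G, J, X}:
Path 1: N → G → M
  G is a chain here and G is conditioned on, so the path is blocked at G.
Path 2: N → G → X ← M
  G is a chain here and G is conditioned on, so the path is blocked at G.
Path 3: N → G → P → X ← M
  G is a chain here and G is conditioned on, so the path is blocked at G.
Path 4: N → G → J ← F → X ← M
  G is a chain here and G is conditioned on, so the path is blocked at G.
Every path is blocked, so N and M are d-separated given {F, G, J, X}.

Yes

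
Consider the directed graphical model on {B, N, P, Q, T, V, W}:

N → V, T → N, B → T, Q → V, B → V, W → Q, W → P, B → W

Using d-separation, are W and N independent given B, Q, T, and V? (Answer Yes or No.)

Yes

There are 4 undirected paths between W and N; checking each against the conditioning set {B, Q, T, V}:
  1. W ← B → V ← N — B:fork[blocks]; V:collider[open] ⇒ blocked
  2. W ← B → T → N — B:fork[blocks]; T:chain[blocks] ⇒ blocked
  3. W → Q → V ← N — Q:chain[blocks]; V:collider[open] ⇒ blocked
  4. W → Q → V ← B → T → N — Q:chain[blocks]; V:collider[open]; B:fork[blocks]; T:chain[blocks] ⇒ blocked
All paths are blocked; W ⊥ N | {B, Q, T, V} holds.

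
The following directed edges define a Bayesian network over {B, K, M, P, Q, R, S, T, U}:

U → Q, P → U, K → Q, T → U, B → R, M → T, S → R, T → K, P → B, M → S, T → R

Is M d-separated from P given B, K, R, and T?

There are 6 undirected paths between M and P; checking each against the conditioning set {B, K, R, T}:
  1. M → S → R ← T → U ← P — S:chain[open]; R:collider[open]; T:fork[blocks]; U:collider[blocks] ⇒ blocked
  2. M → S → R ← T → K → Q ← U ← P — S:chain[open]; R:collider[open]; T:fork[blocks]; K:chain[blocks]; Q:collider[blocks]; U:chain[open] ⇒ blocked
  3. M → S → R ← B ← P — S:chain[open]; R:collider[open]; B:chain[blocks] ⇒ blocked
  4. M → T → R ← B ← P — T:chain[blocks]; R:collider[open]; B:chain[blocks] ⇒ blocked
  5. M → T → U ← P — T:chain[blocks]; U:collider[blocks] ⇒ blocked
  6. M → T → K → Q ← U ← P — T:chain[blocks]; K:chain[blocks]; Q:collider[blocks]; U:chain[open] ⇒ blocked
All paths are blocked; M ⊥ P | {B, K, R, T} holds.

Yes — M and P are d-separated given {B, K, R, T}.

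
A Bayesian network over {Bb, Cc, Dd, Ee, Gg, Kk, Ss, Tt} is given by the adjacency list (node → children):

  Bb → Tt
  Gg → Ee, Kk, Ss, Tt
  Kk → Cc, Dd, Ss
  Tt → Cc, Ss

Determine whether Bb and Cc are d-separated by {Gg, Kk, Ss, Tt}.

Yes

There are 5 undirected paths between Bb and Cc; checking each against the conditioning set {Gg, Kk, Ss, Tt}:
Path 1: Bb → Tt → Ss ← Kk → Cc
  Tt is a chain here and Tt is conditioned on, so the path is blocked at Tt.
Path 2: Bb → Tt → Ss ← Gg → Kk → Cc
  Tt is a chain here and Tt is conditioned on, so the path is blocked at Tt.
Path 3: Bb → Tt → Cc
  Tt is a chain here and Tt is conditioned on, so the path is blocked at Tt.
Path 4: Bb → Tt ← Gg → Ss ← Kk → Cc
  Gg is a fork here and Gg is conditioned on, so the path is blocked at Gg.
Path 5: Bb → Tt ← Gg → Kk → Cc
  Gg is a fork here and Gg is conditioned on, so the path is blocked at Gg.
All paths are blocked; Bb ⊥ Cc | {Gg, Kk, Ss, Tt} holds.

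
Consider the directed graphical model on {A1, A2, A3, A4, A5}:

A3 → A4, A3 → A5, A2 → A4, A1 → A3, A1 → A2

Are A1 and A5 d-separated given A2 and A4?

2 paths connect A1 and A5; each must be blocked for d-separation to hold:
Path 1: A1 → A3 → A5
  A3 is a chain and A3 is not conditioned on — no node blocks this path, so it is active.
Path 2: A1 → A2 → A4 ← A3 → A5
  A2 is a chain here and A2 is conditioned on, so the path is blocked at A2.
At least one path is unblocked, so d-separation fails.

No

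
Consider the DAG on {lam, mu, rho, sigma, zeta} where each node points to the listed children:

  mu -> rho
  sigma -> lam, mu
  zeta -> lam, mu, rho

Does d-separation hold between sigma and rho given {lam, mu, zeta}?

Yes

There are 4 undirected paths between sigma and rho; checking each against the conditioning set {lam, mu, zeta}:
Path 1: sigma → lam ← zeta → mu → rho
  zeta is a fork here and zeta is conditioned on, so the path is blocked at zeta.
Path 2: sigma → lam ← zeta → rho
  zeta is a fork here and zeta is conditioned on, so the path is blocked at zeta.
Path 3: sigma → mu ← zeta → rho
  zeta is a fork here and zeta is conditioned on, so the path is blocked at zeta.
Path 4: sigma → mu → rho
  mu is a chain here and mu is conditioned on, so the path is blocked at mu.
All paths are blocked; sigma ⊥ rho | {lam, mu, zeta} holds.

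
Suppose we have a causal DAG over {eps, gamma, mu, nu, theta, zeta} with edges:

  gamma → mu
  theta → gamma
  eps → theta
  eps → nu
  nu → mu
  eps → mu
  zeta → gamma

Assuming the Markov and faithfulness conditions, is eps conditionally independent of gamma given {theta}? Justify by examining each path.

3 paths connect eps and gamma; each must be blocked for d-separation to hold:
  1. eps → nu → mu ← gamma — nu:chain[open]; mu:collider[blocks] ⇒ blocked
  2. eps → theta → gamma — theta:chain[blocks] ⇒ blocked
  3. eps → mu ← gamma — mu:collider[blocks] ⇒ blocked
Every path is blocked, so eps and gamma are d-separated given {theta}.

Yes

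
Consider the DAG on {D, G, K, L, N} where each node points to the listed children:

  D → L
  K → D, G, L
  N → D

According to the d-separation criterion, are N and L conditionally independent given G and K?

No

We examine all 2 paths between N and L:
Path 1: N → D → L
  D is a chain and D is not conditioned on — no node blocks this path, so it is active.
Path 2: N → D ← K → L
  D is a collider here and neither D nor any of its descendants is conditioned on, so the collider stays closed — the path is blocked at D.
Since the path N → D → L is active, N and L are not d-separated given {G, K}.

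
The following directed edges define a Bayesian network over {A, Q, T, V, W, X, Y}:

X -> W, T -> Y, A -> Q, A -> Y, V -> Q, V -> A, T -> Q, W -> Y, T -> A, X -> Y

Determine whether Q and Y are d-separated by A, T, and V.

Yes

There are 6 undirected paths between Q and Y; checking each against the conditioning set {A, T, V}:
  1. Q ← T → Y — T:fork[blocks] ⇒ blocked
  2. Q ← T → A → Y — T:fork[blocks]; A:chain[blocks] ⇒ blocked
  3. Q ← A ← T → Y — A:chain[blocks]; T:fork[blocks] ⇒ blocked
  4. Q ← A → Y — A:fork[blocks] ⇒ blocked
  5. Q ← V → A ← T → Y — V:fork[blocks]; A:collider[open]; T:fork[blocks] ⇒ blocked
  6. Q ← V → A → Y — V:fork[blocks]; A:chain[blocks] ⇒ blocked
Since every path is blocked, d-separation holds.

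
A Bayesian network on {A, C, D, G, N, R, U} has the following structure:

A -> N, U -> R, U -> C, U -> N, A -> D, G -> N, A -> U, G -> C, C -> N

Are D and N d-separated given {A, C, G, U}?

Yes

We examine all 4 paths between D and N:
Path 1: D ← A → N
  A is a fork here and A is conditioned on, so the path is blocked at A.
Path 2: D ← A → U → C → N
  A is a fork here and A is conditioned on, so the path is blocked at A.
Path 3: D ← A → U → C ← G → N
  A is a fork here and A is conditioned on, so the path is blocked at A.
Path 4: D ← A → U → N
  A is a fork here and A is conditioned on, so the path is blocked at A.
Since every path is blocked, d-separation holds.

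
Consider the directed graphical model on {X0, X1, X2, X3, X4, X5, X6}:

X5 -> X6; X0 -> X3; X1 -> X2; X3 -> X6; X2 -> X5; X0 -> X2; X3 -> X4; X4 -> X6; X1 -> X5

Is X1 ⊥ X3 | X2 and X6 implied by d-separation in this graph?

6 paths connect X1 and X3; each must be blocked for d-separation to hold:
Path 1: X1 → X2 → X5 → X6 ← X4 ← X3
  X2 is a chain here and X2 is conditioned on, so the path is blocked at X2.
Path 2: X1 → X2 → X5 → X6 ← X3
  X2 is a chain here and X2 is conditioned on, so the path is blocked at X2.
Path 3: X1 → X2 ← X0 → X3
  X2 is a collider and X2 is conditioned on, which opens it; X0 is a fork and X0 is not conditioned on — no node blocks this path, so it is active.
Path 4: X1 → X5 ← X2 ← X0 → X3
  X2 is a chain here and X2 is conditioned on, so the path is blocked at X2.
Path 5: X1 → X5 → X6 ← X4 ← X3
  X5 is a chain and X5 is not conditioned on; X6 is a collider and X6 is conditioned on, which opens it; X4 is a chain and X4 is not conditioned on — no node blocks this path, so it is active.
Path 6: X1 → X5 → X6 ← X3
  X5 is a chain and X5 is not conditioned on; X6 is a collider and X6 is conditioned on, which opens it — no node blocks this path, so it is active.
Since the path X1 → X2 ← X0 → X3 is active, X1 and X3 are not d-separated given {X2, X6}.

No — X1 and X3 are not d-separated given {X2, X6}.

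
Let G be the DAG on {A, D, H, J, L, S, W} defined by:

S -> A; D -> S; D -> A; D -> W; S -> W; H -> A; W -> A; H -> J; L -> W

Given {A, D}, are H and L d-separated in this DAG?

5 paths connect H and L; each must be blocked for d-separation to hold:
Path 1: H → A ← D → S → W ← L
  D is a fork here and D is conditioned on, so the path is blocked at D.
Path 2: H → A ← D → W ← L
  D is a fork here and D is conditioned on, so the path is blocked at D.
Path 3: H → A ← S ← D → W ← L
  D is a fork here and D is conditioned on, so the path is blocked at D.
Path 4: H → A ← S → W ← L
  A is a collider and A is conditioned on, which opens it; S is a fork and S is not conditioned on; W is a collider and its descendant A is conditioned on, which opens it — no node blocks this path, so it is active.
Path 5: H → A ← W ← L
  A is a collider and A is conditioned on, which opens it; W is a chain and W is not conditioned on — no node blocks this path, so it is active.
Because an active path exists, H and L are not d-separated.

No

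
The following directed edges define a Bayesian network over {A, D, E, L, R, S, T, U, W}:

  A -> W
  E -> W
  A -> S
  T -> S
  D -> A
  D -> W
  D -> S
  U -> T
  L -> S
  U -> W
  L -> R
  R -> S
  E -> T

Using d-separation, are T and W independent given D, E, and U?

Yes — T and W are d-separated given {D, E, U}.

There are 6 undirected paths between T and W; checking each against the conditioning set {D, E, U}:
  1. T → S ← A ← D → W — S:collider[blocks]; A:chain[open]; D:fork[blocks] ⇒ blocked
  2. T → S ← A → W — S:collider[blocks]; A:fork[open] ⇒ blocked
  3. T → S ← D → A → W — S:collider[blocks]; D:fork[blocks]; A:chain[open] ⇒ blocked
  4. T → S ← D → W — S:collider[blocks]; D:fork[blocks] ⇒ blocked
  5. T ← E → W — E:fork[blocks] ⇒ blocked
  6. T ← U → W — U:fork[blocks] ⇒ blocked
Every path is blocked, so T and W are d-separated given {D, E, U}.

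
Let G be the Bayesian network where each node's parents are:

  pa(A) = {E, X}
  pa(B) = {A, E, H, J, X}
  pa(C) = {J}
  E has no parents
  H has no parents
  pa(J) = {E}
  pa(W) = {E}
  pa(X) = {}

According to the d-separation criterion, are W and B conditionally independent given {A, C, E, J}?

4 paths connect W and B; each must be blocked for d-separation to hold:
  1. W ← E → A ← X → B — E:fork[blocks]; A:collider[open]; X:fork[open] ⇒ blocked
  2. W ← E → A → B — E:fork[blocks]; A:chain[blocks] ⇒ blocked
  3. W ← E → J → B — E:fork[blocks]; J:chain[blocks] ⇒ blocked
  4. W ← E → B — E:fork[blocks] ⇒ blocked
Every path is blocked, so W and B are d-separated given {A, C, E, J}.

Yes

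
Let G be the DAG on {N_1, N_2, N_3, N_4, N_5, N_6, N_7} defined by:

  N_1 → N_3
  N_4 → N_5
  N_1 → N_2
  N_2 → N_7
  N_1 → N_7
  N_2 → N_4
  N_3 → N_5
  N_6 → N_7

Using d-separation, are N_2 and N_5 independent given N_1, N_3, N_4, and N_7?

Enumerating the 3 paths from N_2 to N_5 and testing each for blocking by {N_1, N_3, N_4, N_7}:
Path 1: N_2 → N_7 ← N_1 → N_3 → N_5
  N_1 is a fork here and N_1 is conditioned on, so the path is blocked at N_1.
Path 2: N_2 → N_4 → N_5
  N_4 is a chain here and N_4 is conditioned on, so the path is blocked at N_4.
Path 3: N_2 ← N_1 → N_3 → N_5
  N_1 is a fork here and N_1 is conditioned on, so the path is blocked at N_1.
Since every path is blocked, d-separation holds.

Yes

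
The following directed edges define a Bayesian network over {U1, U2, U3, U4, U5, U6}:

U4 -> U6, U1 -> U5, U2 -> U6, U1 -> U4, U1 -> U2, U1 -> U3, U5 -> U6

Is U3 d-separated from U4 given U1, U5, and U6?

Enumerating the 3 paths from U3 to U4 and testing each for blocking by {U1, U5, U6}:
Path 1: U3 ← U1 → U2 → U6 ← U4
  U1 is a fork here and U1 is conditioned on, so the path is blocked at U1.
Path 2: U3 ← U1 → U4
  U1 is a fork here and U1 is conditioned on, so the path is blocked at U1.
Path 3: U3 ← U1 → U5 → U6 ← U4
  U1 is a fork here and U1 is conditioned on, so the path is blocked at U1.
All paths are blocked; U3 ⊥ U4 | {U1, U5, U6} holds.

Yes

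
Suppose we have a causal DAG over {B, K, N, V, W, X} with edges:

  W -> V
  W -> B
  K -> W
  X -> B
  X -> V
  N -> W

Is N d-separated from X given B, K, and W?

Yes — N and X are d-separated given {B, K, W}.

2 paths connect N and X; each must be blocked for d-separation to hold:
Path 1: N → W → V ← X
  W is a chain here and W is conditioned on, so the path is blocked at W.
Path 2: N → W → B ← X
  W is a chain here and W is conditioned on, so the path is blocked at W.
Since every path is blocked, d-separation holds.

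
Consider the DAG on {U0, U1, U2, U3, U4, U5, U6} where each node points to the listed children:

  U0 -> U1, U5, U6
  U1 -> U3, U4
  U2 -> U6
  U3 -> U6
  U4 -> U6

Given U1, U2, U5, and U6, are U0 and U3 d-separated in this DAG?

No — U0 and U3 are not d-separated given {U1, U2, U5, U6}.

We examine all 4 paths between U0 and U3:
Path 1: U0 → U1 → U3
  U1 is a chain here and U1 is conditioned on, so the path is blocked at U1.
Path 2: U0 → U1 → U4 → U6 ← U3
  U1 is a chain here and U1 is conditioned on, so the path is blocked at U1.
Path 3: U0 → U6 ← U3
  U6 is a collider and U6 is conditioned on, which opens it — no node blocks this path, so it is active.
Path 4: U0 → U6 ← U4 ← U1 → U3
  U1 is a fork here and U1 is conditioned on, so the path is blocked at U1.
Since the path U0 → U6 ← U3 is active, U0 and U3 are not d-separated given {U1, U2, U5, U6}.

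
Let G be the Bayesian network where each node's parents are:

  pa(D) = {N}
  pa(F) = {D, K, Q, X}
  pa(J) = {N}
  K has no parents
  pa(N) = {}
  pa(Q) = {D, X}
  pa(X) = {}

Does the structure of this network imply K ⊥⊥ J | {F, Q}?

There are 3 undirected paths between K and J; checking each against the conditioning set {F, Q}:
Path 1: K → F ← Q ← D ← N → J
  Q is a chain here and Q is conditioned on, so the path is blocked at Q.
Path 2: K → F ← D ← N → J
  F is a collider and F is conditioned on, which opens it; D is a chain and D is not conditioned on; N is a fork and N is not conditioned on — no node blocks this path, so it is active.
Path 3: K → F ← X → Q ← D ← N → J
  F is a collider and F is conditioned on, which opens it; X is a fork and X is not conditioned on; Q is a collider and Q is conditioned on, which opens it; D is a chain and D is not conditioned on; N is a fork and N is not conditioned on — no node blocks this path, so it is active.
Since the path K → F ← D ← N → J is active, K and J are not d-separated given {F, Q}.

No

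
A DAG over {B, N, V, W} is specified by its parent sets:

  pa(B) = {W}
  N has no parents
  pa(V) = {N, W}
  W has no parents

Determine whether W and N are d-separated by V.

No

Only one path connects W and N:
Path 1: W → V ← N
  V is a collider and V is conditioned on, which opens it — no node blocks this path, so it is active.
At least one path is unblocked, so d-separation fails.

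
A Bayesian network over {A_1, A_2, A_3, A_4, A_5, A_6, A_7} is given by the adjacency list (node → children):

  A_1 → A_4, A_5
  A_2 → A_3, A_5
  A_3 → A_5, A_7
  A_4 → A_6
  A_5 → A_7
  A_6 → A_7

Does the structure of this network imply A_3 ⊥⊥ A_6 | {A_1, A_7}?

No

Enumerating the 6 paths from A_3 to A_6 and testing each for blocking by {A_1, A_7}:
Path 1: A_3 → A_7 ← A_5 ← A_1 → A_4 → A_6
  A_1 is a fork here and A_1 is conditioned on, so the path is blocked at A_1.
Path 2: A_3 → A_7 ← A_6
  A_7 is a collider and A_7 is conditioned on, which opens it — no node blocks this path, so it is active.
Path 3: A_3 → A_5 → A_7 ← A_6
  A_5 is a chain and A_5 is not conditioned on; A_7 is a collider and A_7 is conditioned on, which opens it — no node blocks this path, so it is active.
Path 4: A_3 → A_5 ← A_1 → A_4 → A_6
  A_1 is a fork here and A_1 is conditioned on, so the path is blocked at A_1.
Path 5: A_3 ← A_2 → A_5 → A_7 ← A_6
  A_2 is a fork and A_2 is not conditioned on; A_5 is a chain and A_5 is not conditioned on; A_7 is a collider and A_7 is conditioned on, which opens it — no node blocks this path, so it is active.
Path 6: A_3 ← A_2 → A_5 ← A_1 → A_4 → A_6
  A_1 is a fork here and A_1 is conditioned on, so the path is blocked at A_1.
Since the path A_3 → A_7 ← A_6 is active, A_3 and A_6 are not d-separated given {A_1, A_7}.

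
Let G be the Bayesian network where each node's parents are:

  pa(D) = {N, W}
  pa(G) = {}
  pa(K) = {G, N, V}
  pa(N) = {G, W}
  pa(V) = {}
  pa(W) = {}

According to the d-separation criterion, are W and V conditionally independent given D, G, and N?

Yes

There are 4 undirected paths between W and V; checking each against the conditioning set {D, G, N}:
Path 1: W → D ← N → K ← V
  N is a fork here and N is conditioned on, so the path is blocked at N.
Path 2: W → D ← N ← G → K ← V
  N is a chain here and N is conditioned on, so the path is blocked at N.
Path 3: W → N → K ← V
  N is a chain here and N is conditioned on, so the path is blocked at N.
Path 4: W → N ← G → K ← V
  G is a fork here and G is conditioned on, so the path is blocked at G.
Since every path is blocked, d-separation holds.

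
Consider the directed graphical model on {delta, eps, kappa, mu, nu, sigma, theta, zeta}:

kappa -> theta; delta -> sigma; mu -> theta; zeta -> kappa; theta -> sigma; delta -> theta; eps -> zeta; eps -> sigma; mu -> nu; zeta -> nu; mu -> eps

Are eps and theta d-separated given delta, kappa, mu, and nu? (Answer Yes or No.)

Yes

Enumerating the 6 paths from eps to theta and testing each for blocking by {delta, kappa, mu, nu}:
Path 1: eps → sigma ← theta
  sigma is a collider here and neither sigma nor any of its descendants is conditioned on, so the collider stays closed — the path is blocked at sigma.
Path 2: eps → sigma ← delta → theta
  sigma is a collider here and neither sigma nor any of its descendants is conditioned on, so the collider stays closed — the path is blocked at sigma.
Path 3: eps ← mu → theta
  mu is a fork here and mu is conditioned on, so the path is blocked at mu.
Path 4: eps ← mu → nu ← zeta → kappa → theta
  mu is a fork here and mu is conditioned on, so the path is blocked at mu.
Path 5: eps → zeta → kappa → theta
  kappa is a chain here and kappa is conditioned on, so the path is blocked at kappa.
Path 6: eps → zeta → nu ← mu → theta
  mu is a fork here and mu is conditioned on, so the path is blocked at mu.
Every path is blocked, so eps and theta are d-separated given {delta, kappa, mu, nu}.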